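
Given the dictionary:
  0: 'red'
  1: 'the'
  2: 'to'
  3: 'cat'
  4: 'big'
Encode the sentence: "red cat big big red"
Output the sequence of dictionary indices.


Look up each word in the dictionary:
  'red' -> 0
  'cat' -> 3
  'big' -> 4
  'big' -> 4
  'red' -> 0

Encoded: [0, 3, 4, 4, 0]


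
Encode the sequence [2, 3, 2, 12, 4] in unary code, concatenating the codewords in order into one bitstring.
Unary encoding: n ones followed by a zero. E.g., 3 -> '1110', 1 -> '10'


Encode each number as n ones followed by a terminating 0:
  2 -> 110 (3 bits)
  3 -> 1110 (4 bits)
  2 -> 110 (3 bits)
  12 -> 1111111111110 (13 bits)
  4 -> 11110 (5 bits)
Total length = 3 + 4 + 3 + 13 + 5 = 28 bits.

Unary([2, 3, 2, 12, 4]) = 1101110110111111111111011110 (28 bits)


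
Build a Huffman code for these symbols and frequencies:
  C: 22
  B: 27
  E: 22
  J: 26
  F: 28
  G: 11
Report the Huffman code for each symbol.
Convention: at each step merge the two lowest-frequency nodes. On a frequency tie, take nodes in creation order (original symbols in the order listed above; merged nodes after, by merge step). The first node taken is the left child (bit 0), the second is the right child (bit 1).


Huffman tree construction:
Step 1: Merge G(11) + C(22) = 33
Step 2: Merge E(22) + J(26) = 48
Step 3: Merge B(27) + F(28) = 55
Step 4: Merge (G+C)(33) + (E+J)(48) = 81
Step 5: Merge (B+F)(55) + ((G+C)+(E+J))(81) = 136
Read each symbol's code off the tree from the root (left child = 0, right child = 1).

Codes:
  C: 101 (length 3)
  B: 00 (length 2)
  E: 110 (length 3)
  J: 111 (length 3)
  F: 01 (length 2)
  G: 100 (length 3)
Average code length: 353/136 = 2.5956 bits/symbol


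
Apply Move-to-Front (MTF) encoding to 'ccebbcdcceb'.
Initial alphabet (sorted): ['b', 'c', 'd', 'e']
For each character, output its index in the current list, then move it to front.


MTF encoding:
'c': index 1 in ['b', 'c', 'd', 'e'] -> ['c', 'b', 'd', 'e']
'c': index 0 in ['c', 'b', 'd', 'e'] -> ['c', 'b', 'd', 'e']
'e': index 3 in ['c', 'b', 'd', 'e'] -> ['e', 'c', 'b', 'd']
'b': index 2 in ['e', 'c', 'b', 'd'] -> ['b', 'e', 'c', 'd']
'b': index 0 in ['b', 'e', 'c', 'd'] -> ['b', 'e', 'c', 'd']
'c': index 2 in ['b', 'e', 'c', 'd'] -> ['c', 'b', 'e', 'd']
'd': index 3 in ['c', 'b', 'e', 'd'] -> ['d', 'c', 'b', 'e']
'c': index 1 in ['d', 'c', 'b', 'e'] -> ['c', 'd', 'b', 'e']
'c': index 0 in ['c', 'd', 'b', 'e'] -> ['c', 'd', 'b', 'e']
'e': index 3 in ['c', 'd', 'b', 'e'] -> ['e', 'c', 'd', 'b']
'b': index 3 in ['e', 'c', 'd', 'b'] -> ['b', 'e', 'c', 'd']


Output: [1, 0, 3, 2, 0, 2, 3, 1, 0, 3, 3]


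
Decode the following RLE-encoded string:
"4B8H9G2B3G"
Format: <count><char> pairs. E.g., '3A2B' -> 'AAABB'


Expanding each <count><char> pair:
  4B -> 'BBBB'
  8H -> 'HHHHHHHH'
  9G -> 'GGGGGGGGG'
  2B -> 'BB'
  3G -> 'GGG'

Decoded = BBBBHHHHHHHHGGGGGGGGGBBGGG


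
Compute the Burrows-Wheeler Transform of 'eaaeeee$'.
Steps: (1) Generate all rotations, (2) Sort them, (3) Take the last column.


Rotations (sorted):
  0: $eaaeeee -> last char: e
  1: aaeeee$e -> last char: e
  2: aeeee$ea -> last char: a
  3: e$eaaeee -> last char: e
  4: eaaeeee$ -> last char: $
  5: ee$eaaee -> last char: e
  6: eee$eaae -> last char: e
  7: eeee$eaa -> last char: a


BWT = eeae$eea


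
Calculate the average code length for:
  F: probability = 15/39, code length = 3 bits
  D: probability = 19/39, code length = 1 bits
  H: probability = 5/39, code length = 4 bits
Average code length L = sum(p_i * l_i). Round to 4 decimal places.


Weighted contributions p_i * l_i:
  F: (15/39) * 3 = 45/39
  D: (19/39) * 1 = 19/39
  H: (5/39) * 4 = 20/39
Sum = (45 + 19 + 20)/39 = 84/39

L = 84/39 = 2.1538 bits/symbol


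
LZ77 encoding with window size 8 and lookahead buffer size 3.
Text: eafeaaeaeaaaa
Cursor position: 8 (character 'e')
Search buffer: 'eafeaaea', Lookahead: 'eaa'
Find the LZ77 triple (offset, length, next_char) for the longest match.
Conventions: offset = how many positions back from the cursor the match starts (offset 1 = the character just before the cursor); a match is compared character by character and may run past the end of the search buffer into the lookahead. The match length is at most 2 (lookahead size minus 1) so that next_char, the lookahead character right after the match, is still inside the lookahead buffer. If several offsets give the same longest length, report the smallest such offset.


Try each offset into the search buffer:
  offset=1 (pos 7, char 'a'): match length 0
  offset=2 (pos 6, char 'e'): match length 2
  offset=3 (pos 5, char 'a'): match length 0
  offset=4 (pos 4, char 'a'): match length 0
  offset=5 (pos 3, char 'e'): match length 2
  offset=6 (pos 2, char 'f'): match length 0
  offset=7 (pos 1, char 'a'): match length 0
  offset=8 (pos 0, char 'e'): match length 2
Longest match has length 2, found at offsets 2, 5, 8; take the smallest, offset 2.
next_char = character at position 8 + 2 = 10 -> 'a'

Best match: offset=2, length=2 (matching 'ea' starting at position 6)
LZ77 triple: (2, 2, 'a')


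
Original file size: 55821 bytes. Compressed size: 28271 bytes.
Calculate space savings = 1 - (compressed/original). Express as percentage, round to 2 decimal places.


ratio = compressed/original = 28271/55821 = 0.506458
savings = 1 - ratio = 1 - 0.506458 = 0.493542
as a percentage: 0.493542 * 100 = 49.35%

Space savings = 1 - 28271/55821 = 49.35%


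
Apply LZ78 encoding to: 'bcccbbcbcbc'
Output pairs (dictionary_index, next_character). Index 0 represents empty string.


LZ78 encoding steps:
Dictionary: {0: ''}
Step 1: w='' (idx 0), next='b' -> output (0, 'b'), add 'b' as idx 1
Step 2: w='' (idx 0), next='c' -> output (0, 'c'), add 'c' as idx 2
Step 3: w='c' (idx 2), next='c' -> output (2, 'c'), add 'cc' as idx 3
Step 4: w='b' (idx 1), next='b' -> output (1, 'b'), add 'bb' as idx 4
Step 5: w='c' (idx 2), next='b' -> output (2, 'b'), add 'cb' as idx 5
Step 6: w='cb' (idx 5), next='c' -> output (5, 'c'), add 'cbc' as idx 6


Encoded: [(0, 'b'), (0, 'c'), (2, 'c'), (1, 'b'), (2, 'b'), (5, 'c')]


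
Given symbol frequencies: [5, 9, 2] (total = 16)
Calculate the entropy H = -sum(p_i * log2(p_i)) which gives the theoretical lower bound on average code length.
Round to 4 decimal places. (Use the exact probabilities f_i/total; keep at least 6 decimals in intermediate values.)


Per-symbol terms -p_i * log2(p_i) with p_i = f_i/16:
  p = 5/16 = 0.312500: log2(p) = -1.678072, -p*log2(p) = 0.524397
  p = 9/16 = 0.562500: log2(p) = -0.830075, -p*log2(p) = 0.466917
  p = 2/16 = 0.125000: log2(p) = -3.000000, -p*log2(p) = 0.375000
H = 0.524397 + 0.466917 + 0.375000 = 1.366314

H = 1.3663 bits/symbol


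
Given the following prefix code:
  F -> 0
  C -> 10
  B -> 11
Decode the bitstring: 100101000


Decoding step by step:
Bits 10 -> C
Bits 0 -> F
Bits 10 -> C
Bits 10 -> C
Bits 0 -> F
Bits 0 -> F


Decoded message: CFCCFF


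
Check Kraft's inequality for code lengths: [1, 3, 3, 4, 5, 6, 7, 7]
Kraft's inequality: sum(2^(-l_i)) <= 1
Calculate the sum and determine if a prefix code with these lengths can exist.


Sum = 2^(-1) + 2^(-3) + 2^(-3) + 2^(-4) + 2^(-5) + 2^(-6) + 2^(-7) + 2^(-7)
    = 0.5 + 0.125 + 0.125 + 0.0625 + 0.03125 + 0.015625 + 0.0078125 + 0.0078125
    = 112/128 = 0.875
Since 0.875 <= 1, Kraft's inequality IS satisfied.
A prefix code with these lengths CAN exist.

Kraft sum = 0.875. Satisfied.


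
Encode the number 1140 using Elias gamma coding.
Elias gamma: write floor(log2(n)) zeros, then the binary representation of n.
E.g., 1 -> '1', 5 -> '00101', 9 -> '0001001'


num_bits = floor(log2(1140)) + 1 = 11
leading_zeros = num_bits - 1 = 10
binary(1140) = 10001110100

Elias gamma(1140) = '0000000000' + '10001110100' = 000000000010001110100 (21 bits)


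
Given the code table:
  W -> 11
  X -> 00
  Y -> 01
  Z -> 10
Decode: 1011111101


Decoding:
10 -> Z
11 -> W
11 -> W
11 -> W
01 -> Y


Result: ZWWWY


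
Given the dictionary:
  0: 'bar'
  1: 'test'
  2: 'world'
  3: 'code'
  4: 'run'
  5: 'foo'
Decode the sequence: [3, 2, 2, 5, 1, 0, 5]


Look up each index in the dictionary:
  3 -> 'code'
  2 -> 'world'
  2 -> 'world'
  5 -> 'foo'
  1 -> 'test'
  0 -> 'bar'
  5 -> 'foo'

Decoded: "code world world foo test bar foo"


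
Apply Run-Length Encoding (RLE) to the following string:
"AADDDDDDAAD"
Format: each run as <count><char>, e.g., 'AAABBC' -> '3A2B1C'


Scanning runs left to right:
  i=0: run of 'A' x 2 -> '2A'
  i=2: run of 'D' x 6 -> '6D'
  i=8: run of 'A' x 2 -> '2A'
  i=10: run of 'D' x 1 -> '1D'

RLE = 2A6D2A1D


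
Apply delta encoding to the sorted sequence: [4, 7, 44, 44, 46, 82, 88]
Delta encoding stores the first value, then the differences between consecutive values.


First value: 4
Deltas:
  7 - 4 = 3
  44 - 7 = 37
  44 - 44 = 0
  46 - 44 = 2
  82 - 46 = 36
  88 - 82 = 6


Delta encoded: [4, 3, 37, 0, 2, 36, 6]


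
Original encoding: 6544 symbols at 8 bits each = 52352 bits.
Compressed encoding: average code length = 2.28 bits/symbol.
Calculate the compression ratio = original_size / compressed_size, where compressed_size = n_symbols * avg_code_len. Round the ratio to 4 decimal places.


original_size = n_symbols * orig_bits = 6544 * 8 = 52352 bits
compressed_size = n_symbols * avg_code_len = 6544 * 2.28 = 14920.32 bits
ratio = original_size / compressed_size = 52352 / 14920.32 = 3.5088

Compression ratio = 3.5088


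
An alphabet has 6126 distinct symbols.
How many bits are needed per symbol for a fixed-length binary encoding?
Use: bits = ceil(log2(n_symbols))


log2(6126) = 12.5807
Bracket: 2^12 = 4096 < 6126 <= 2^13 = 8192
So ceil(log2(6126)) = 13

bits = ceil(log2(6126)) = ceil(12.5807) = 13 bits


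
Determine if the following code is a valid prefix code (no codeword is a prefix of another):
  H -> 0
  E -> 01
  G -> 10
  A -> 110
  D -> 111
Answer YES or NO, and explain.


Checking each pair (does one codeword prefix another?):
  H='0' vs E='01': prefix -- VIOLATION

NO -- this is NOT a valid prefix code. H (0) is a prefix of E (01).


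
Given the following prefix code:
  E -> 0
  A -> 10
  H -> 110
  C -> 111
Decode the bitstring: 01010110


Decoding step by step:
Bits 0 -> E
Bits 10 -> A
Bits 10 -> A
Bits 110 -> H


Decoded message: EAAH


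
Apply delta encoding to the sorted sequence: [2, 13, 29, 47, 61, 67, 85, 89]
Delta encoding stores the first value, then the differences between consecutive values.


First value: 2
Deltas:
  13 - 2 = 11
  29 - 13 = 16
  47 - 29 = 18
  61 - 47 = 14
  67 - 61 = 6
  85 - 67 = 18
  89 - 85 = 4


Delta encoded: [2, 11, 16, 18, 14, 6, 18, 4]


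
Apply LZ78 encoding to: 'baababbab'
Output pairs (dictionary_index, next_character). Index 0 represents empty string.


LZ78 encoding steps:
Dictionary: {0: ''}
Step 1: w='' (idx 0), next='b' -> output (0, 'b'), add 'b' as idx 1
Step 2: w='' (idx 0), next='a' -> output (0, 'a'), add 'a' as idx 2
Step 3: w='a' (idx 2), next='b' -> output (2, 'b'), add 'ab' as idx 3
Step 4: w='ab' (idx 3), next='b' -> output (3, 'b'), add 'abb' as idx 4
Step 5: w='ab' (idx 3), end of input -> output (3, '')


Encoded: [(0, 'b'), (0, 'a'), (2, 'b'), (3, 'b'), (3, '')]


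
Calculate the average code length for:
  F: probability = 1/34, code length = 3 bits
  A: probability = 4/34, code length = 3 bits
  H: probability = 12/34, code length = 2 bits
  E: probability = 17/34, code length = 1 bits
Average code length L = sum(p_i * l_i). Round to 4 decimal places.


Weighted contributions p_i * l_i:
  F: (1/34) * 3 = 3/34
  A: (4/34) * 3 = 12/34
  H: (12/34) * 2 = 24/34
  E: (17/34) * 1 = 17/34
Sum = (3 + 12 + 24 + 17)/34 = 56/34

L = 56/34 = 1.6471 bits/symbol


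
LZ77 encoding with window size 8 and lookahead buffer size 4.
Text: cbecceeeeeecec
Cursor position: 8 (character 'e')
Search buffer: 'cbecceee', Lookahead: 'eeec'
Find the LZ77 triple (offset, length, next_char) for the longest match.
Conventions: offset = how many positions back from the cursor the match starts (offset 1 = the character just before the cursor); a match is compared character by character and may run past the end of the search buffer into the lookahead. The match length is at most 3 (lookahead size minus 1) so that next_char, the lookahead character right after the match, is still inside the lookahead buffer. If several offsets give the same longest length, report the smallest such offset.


Try each offset into the search buffer:
  offset=1 (pos 7, char 'e'): match length 3
  offset=2 (pos 6, char 'e'): match length 3
  offset=3 (pos 5, char 'e'): match length 3
  offset=4 (pos 4, char 'c'): match length 0
  offset=5 (pos 3, char 'c'): match length 0
  offset=6 (pos 2, char 'e'): match length 1
  offset=7 (pos 1, char 'b'): match length 0
  offset=8 (pos 0, char 'c'): match length 0
Longest match has length 3, found at offsets 1, 2, 3; take the smallest, offset 1.
next_char = character at position 8 + 3 = 11 -> 'c'

Best match: offset=1, length=3 (matching 'eee' starting at position 7)
LZ77 triple: (1, 3, 'c')


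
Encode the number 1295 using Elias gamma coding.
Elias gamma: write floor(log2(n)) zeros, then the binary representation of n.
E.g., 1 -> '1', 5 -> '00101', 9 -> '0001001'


num_bits = floor(log2(1295)) + 1 = 11
leading_zeros = num_bits - 1 = 10
binary(1295) = 10100001111

Elias gamma(1295) = '0000000000' + '10100001111' = 000000000010100001111 (21 bits)


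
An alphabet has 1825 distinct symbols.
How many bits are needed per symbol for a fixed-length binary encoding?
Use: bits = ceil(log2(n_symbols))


log2(1825) = 10.8337
Bracket: 2^10 = 1024 < 1825 <= 2^11 = 2048
So ceil(log2(1825)) = 11

bits = ceil(log2(1825)) = ceil(10.8337) = 11 bits


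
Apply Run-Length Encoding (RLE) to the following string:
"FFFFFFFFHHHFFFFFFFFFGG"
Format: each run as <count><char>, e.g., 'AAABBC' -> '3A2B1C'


Scanning runs left to right:
  i=0: run of 'F' x 8 -> '8F'
  i=8: run of 'H' x 3 -> '3H'
  i=11: run of 'F' x 9 -> '9F'
  i=20: run of 'G' x 2 -> '2G'

RLE = 8F3H9F2G


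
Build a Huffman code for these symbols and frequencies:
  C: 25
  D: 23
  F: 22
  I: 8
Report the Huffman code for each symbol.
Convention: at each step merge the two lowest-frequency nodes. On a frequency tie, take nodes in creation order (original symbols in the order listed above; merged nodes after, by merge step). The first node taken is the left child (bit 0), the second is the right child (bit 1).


Huffman tree construction:
Step 1: Merge I(8) + F(22) = 30
Step 2: Merge D(23) + C(25) = 48
Step 3: Merge (I+F)(30) + (D+C)(48) = 78
Read each symbol's code off the tree from the root (left child = 0, right child = 1).

Codes:
  C: 11 (length 2)
  D: 10 (length 2)
  F: 01 (length 2)
  I: 00 (length 2)
Average code length: 156/78 = 2.0000 bits/symbol


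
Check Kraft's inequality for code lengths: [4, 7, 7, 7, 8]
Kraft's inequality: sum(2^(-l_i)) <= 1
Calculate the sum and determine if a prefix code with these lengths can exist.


Sum = 2^(-4) + 2^(-7) + 2^(-7) + 2^(-7) + 2^(-8)
    = 0.0625 + 0.0078125 + 0.0078125 + 0.0078125 + 0.00390625
    = 23/256 = 0.08984375
Since 0.08984375 <= 1, Kraft's inequality IS satisfied.
A prefix code with these lengths CAN exist.

Kraft sum = 0.08984375. Satisfied.


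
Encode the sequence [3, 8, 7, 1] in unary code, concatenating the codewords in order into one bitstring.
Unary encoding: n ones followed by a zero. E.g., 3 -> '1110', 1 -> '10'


Encode each number as n ones followed by a terminating 0:
  3 -> 1110 (4 bits)
  8 -> 111111110 (9 bits)
  7 -> 11111110 (8 bits)
  1 -> 10 (2 bits)
Total length = 4 + 9 + 8 + 2 = 23 bits.

Unary([3, 8, 7, 1]) = 11101111111101111111010 (23 bits)


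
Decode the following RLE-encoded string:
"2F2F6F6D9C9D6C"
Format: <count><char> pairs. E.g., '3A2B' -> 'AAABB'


Expanding each <count><char> pair:
  2F -> 'FF'
  2F -> 'FF'
  6F -> 'FFFFFF'
  6D -> 'DDDDDD'
  9C -> 'CCCCCCCCC'
  9D -> 'DDDDDDDDD'
  6C -> 'CCCCCC'

Decoded = FFFFFFFFFFDDDDDDCCCCCCCCCDDDDDDDDDCCCCCC


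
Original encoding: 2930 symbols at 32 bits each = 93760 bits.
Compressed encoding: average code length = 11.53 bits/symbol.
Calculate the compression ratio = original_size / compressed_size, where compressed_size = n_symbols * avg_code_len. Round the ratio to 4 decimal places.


original_size = n_symbols * orig_bits = 2930 * 32 = 93760 bits
compressed_size = n_symbols * avg_code_len = 2930 * 11.53 = 33782.9 bits
ratio = original_size / compressed_size = 93760 / 33782.9 = 2.7754

Compression ratio = 2.7754


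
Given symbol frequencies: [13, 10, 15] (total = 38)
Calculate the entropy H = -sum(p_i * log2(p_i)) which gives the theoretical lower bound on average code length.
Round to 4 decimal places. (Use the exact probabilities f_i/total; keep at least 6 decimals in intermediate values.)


Per-symbol terms -p_i * log2(p_i) with p_i = f_i/38:
  p = 13/38 = 0.342105: log2(p) = -1.547488, -p*log2(p) = 0.529404
  p = 10/38 = 0.263158: log2(p) = -1.925999, -p*log2(p) = 0.506842
  p = 15/38 = 0.394737: log2(p) = -1.341037, -p*log2(p) = 0.529357
H = 0.529404 + 0.506842 + 0.529357 = 1.565603

H = 1.5656 bits/symbol


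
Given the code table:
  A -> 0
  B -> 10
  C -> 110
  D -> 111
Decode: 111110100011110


Decoding:
111 -> D
110 -> C
10 -> B
0 -> A
0 -> A
111 -> D
10 -> B


Result: DCBAADB


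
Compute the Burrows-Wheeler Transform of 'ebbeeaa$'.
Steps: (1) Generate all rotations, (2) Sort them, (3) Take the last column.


Rotations (sorted):
  0: $ebbeeaa -> last char: a
  1: a$ebbeea -> last char: a
  2: aa$ebbee -> last char: e
  3: bbeeaa$e -> last char: e
  4: beeaa$eb -> last char: b
  5: eaa$ebbe -> last char: e
  6: ebbeeaa$ -> last char: $
  7: eeaa$ebb -> last char: b


BWT = aaeebe$b


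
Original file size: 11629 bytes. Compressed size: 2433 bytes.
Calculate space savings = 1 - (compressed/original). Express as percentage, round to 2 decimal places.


ratio = compressed/original = 2433/11629 = 0.209218
savings = 1 - ratio = 1 - 0.209218 = 0.790782
as a percentage: 0.790782 * 100 = 79.08%

Space savings = 1 - 2433/11629 = 79.08%


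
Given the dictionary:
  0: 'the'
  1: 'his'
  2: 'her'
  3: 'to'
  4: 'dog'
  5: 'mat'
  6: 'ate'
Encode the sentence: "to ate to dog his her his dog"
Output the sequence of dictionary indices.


Look up each word in the dictionary:
  'to' -> 3
  'ate' -> 6
  'to' -> 3
  'dog' -> 4
  'his' -> 1
  'her' -> 2
  'his' -> 1
  'dog' -> 4

Encoded: [3, 6, 3, 4, 1, 2, 1, 4]


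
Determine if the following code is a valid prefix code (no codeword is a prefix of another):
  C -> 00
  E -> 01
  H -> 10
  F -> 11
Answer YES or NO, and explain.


Checking each pair (does one codeword prefix another?):
  C='00' vs E='01': no prefix
  C='00' vs H='10': no prefix
  C='00' vs F='11': no prefix
  E='01' vs C='00': no prefix
  E='01' vs H='10': no prefix
  E='01' vs F='11': no prefix
  H='10' vs C='00': no prefix
  H='10' vs E='01': no prefix
  H='10' vs F='11': no prefix
  F='11' vs C='00': no prefix
  F='11' vs E='01': no prefix
  F='11' vs H='10': no prefix
No violation found over all pairs.

YES -- this is a valid prefix code. No codeword is a prefix of any other codeword.


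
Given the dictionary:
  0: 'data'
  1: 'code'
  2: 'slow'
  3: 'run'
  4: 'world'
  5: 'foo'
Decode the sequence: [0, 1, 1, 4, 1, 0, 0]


Look up each index in the dictionary:
  0 -> 'data'
  1 -> 'code'
  1 -> 'code'
  4 -> 'world'
  1 -> 'code'
  0 -> 'data'
  0 -> 'data'

Decoded: "data code code world code data data"


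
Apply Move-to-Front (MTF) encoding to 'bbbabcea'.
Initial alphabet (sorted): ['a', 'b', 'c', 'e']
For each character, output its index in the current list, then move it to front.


MTF encoding:
'b': index 1 in ['a', 'b', 'c', 'e'] -> ['b', 'a', 'c', 'e']
'b': index 0 in ['b', 'a', 'c', 'e'] -> ['b', 'a', 'c', 'e']
'b': index 0 in ['b', 'a', 'c', 'e'] -> ['b', 'a', 'c', 'e']
'a': index 1 in ['b', 'a', 'c', 'e'] -> ['a', 'b', 'c', 'e']
'b': index 1 in ['a', 'b', 'c', 'e'] -> ['b', 'a', 'c', 'e']
'c': index 2 in ['b', 'a', 'c', 'e'] -> ['c', 'b', 'a', 'e']
'e': index 3 in ['c', 'b', 'a', 'e'] -> ['e', 'c', 'b', 'a']
'a': index 3 in ['e', 'c', 'b', 'a'] -> ['a', 'e', 'c', 'b']


Output: [1, 0, 0, 1, 1, 2, 3, 3]


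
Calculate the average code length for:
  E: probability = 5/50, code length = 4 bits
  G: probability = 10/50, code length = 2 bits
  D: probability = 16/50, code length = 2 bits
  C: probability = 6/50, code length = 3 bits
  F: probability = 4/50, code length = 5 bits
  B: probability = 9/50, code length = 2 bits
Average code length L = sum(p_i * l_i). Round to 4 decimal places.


Weighted contributions p_i * l_i:
  E: (5/50) * 4 = 20/50
  G: (10/50) * 2 = 20/50
  D: (16/50) * 2 = 32/50
  C: (6/50) * 3 = 18/50
  F: (4/50) * 5 = 20/50
  B: (9/50) * 2 = 18/50
Sum = (20 + 20 + 32 + 18 + 20 + 18)/50 = 128/50

L = 128/50 = 2.5600 bits/symbol


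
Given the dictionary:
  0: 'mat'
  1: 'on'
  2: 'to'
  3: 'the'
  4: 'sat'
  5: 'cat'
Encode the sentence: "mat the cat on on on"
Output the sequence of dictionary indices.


Look up each word in the dictionary:
  'mat' -> 0
  'the' -> 3
  'cat' -> 5
  'on' -> 1
  'on' -> 1
  'on' -> 1

Encoded: [0, 3, 5, 1, 1, 1]


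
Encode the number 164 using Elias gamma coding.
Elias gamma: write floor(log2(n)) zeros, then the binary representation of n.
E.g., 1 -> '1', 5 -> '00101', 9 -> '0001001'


num_bits = floor(log2(164)) + 1 = 8
leading_zeros = num_bits - 1 = 7
binary(164) = 10100100

Elias gamma(164) = '0000000' + '10100100' = 000000010100100 (15 bits)


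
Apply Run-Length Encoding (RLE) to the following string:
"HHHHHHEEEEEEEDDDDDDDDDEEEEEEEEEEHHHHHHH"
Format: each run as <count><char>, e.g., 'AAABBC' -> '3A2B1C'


Scanning runs left to right:
  i=0: run of 'H' x 6 -> '6H'
  i=6: run of 'E' x 7 -> '7E'
  i=13: run of 'D' x 9 -> '9D'
  i=22: run of 'E' x 10 -> '10E'
  i=32: run of 'H' x 7 -> '7H'

RLE = 6H7E9D10E7H


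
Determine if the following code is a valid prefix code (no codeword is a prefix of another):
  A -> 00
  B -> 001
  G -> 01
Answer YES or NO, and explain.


Checking each pair (does one codeword prefix another?):
  A='00' vs B='001': prefix -- VIOLATION

NO -- this is NOT a valid prefix code. A (00) is a prefix of B (001).


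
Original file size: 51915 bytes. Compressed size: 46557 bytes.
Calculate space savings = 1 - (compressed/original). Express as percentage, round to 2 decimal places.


ratio = compressed/original = 46557/51915 = 0.896793
savings = 1 - ratio = 1 - 0.896793 = 0.103207
as a percentage: 0.103207 * 100 = 10.32%

Space savings = 1 - 46557/51915 = 10.32%


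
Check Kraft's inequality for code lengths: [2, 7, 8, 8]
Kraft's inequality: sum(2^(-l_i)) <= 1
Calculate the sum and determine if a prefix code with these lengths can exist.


Sum = 2^(-2) + 2^(-7) + 2^(-8) + 2^(-8)
    = 0.25 + 0.0078125 + 0.00390625 + 0.00390625
    = 68/256 = 0.265625
Since 0.265625 <= 1, Kraft's inequality IS satisfied.
A prefix code with these lengths CAN exist.

Kraft sum = 0.265625. Satisfied.


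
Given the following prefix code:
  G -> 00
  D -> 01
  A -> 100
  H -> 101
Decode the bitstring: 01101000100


Decoding step by step:
Bits 01 -> D
Bits 101 -> H
Bits 00 -> G
Bits 01 -> D
Bits 00 -> G


Decoded message: DHGDG


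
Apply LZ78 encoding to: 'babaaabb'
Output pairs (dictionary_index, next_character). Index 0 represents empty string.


LZ78 encoding steps:
Dictionary: {0: ''}
Step 1: w='' (idx 0), next='b' -> output (0, 'b'), add 'b' as idx 1
Step 2: w='' (idx 0), next='a' -> output (0, 'a'), add 'a' as idx 2
Step 3: w='b' (idx 1), next='a' -> output (1, 'a'), add 'ba' as idx 3
Step 4: w='a' (idx 2), next='a' -> output (2, 'a'), add 'aa' as idx 4
Step 5: w='b' (idx 1), next='b' -> output (1, 'b'), add 'bb' as idx 5


Encoded: [(0, 'b'), (0, 'a'), (1, 'a'), (2, 'a'), (1, 'b')]


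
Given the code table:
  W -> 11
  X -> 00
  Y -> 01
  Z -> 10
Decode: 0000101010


Decoding:
00 -> X
00 -> X
10 -> Z
10 -> Z
10 -> Z


Result: XXZZZ


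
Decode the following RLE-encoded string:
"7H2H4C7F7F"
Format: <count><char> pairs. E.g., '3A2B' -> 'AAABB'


Expanding each <count><char> pair:
  7H -> 'HHHHHHH'
  2H -> 'HH'
  4C -> 'CCCC'
  7F -> 'FFFFFFF'
  7F -> 'FFFFFFF'

Decoded = HHHHHHHHHCCCCFFFFFFFFFFFFFF


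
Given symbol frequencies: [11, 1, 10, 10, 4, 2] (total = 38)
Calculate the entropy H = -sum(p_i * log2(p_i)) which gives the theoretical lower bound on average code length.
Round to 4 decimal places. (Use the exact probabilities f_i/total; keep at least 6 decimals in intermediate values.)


Per-symbol terms -p_i * log2(p_i) with p_i = f_i/38:
  p = 11/38 = 0.289474: log2(p) = -1.788496, -p*log2(p) = 0.517722
  p = 1/38 = 0.026316: log2(p) = -5.247928, -p*log2(p) = 0.138103
  p = 10/38 = 0.263158: log2(p) = -1.925999, -p*log2(p) = 0.506842
  p = 10/38 = 0.263158: log2(p) = -1.925999, -p*log2(p) = 0.506842
  p = 4/38 = 0.105263: log2(p) = -3.247928, -p*log2(p) = 0.341887
  p = 2/38 = 0.052632: log2(p) = -4.247928, -p*log2(p) = 0.223575
H = 0.517722 + 0.138103 + 0.506842 + 0.506842 + 0.341887 + 0.223575 = 2.234971

H = 2.235 bits/symbol


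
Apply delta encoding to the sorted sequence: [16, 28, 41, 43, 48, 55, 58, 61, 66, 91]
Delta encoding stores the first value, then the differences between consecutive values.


First value: 16
Deltas:
  28 - 16 = 12
  41 - 28 = 13
  43 - 41 = 2
  48 - 43 = 5
  55 - 48 = 7
  58 - 55 = 3
  61 - 58 = 3
  66 - 61 = 5
  91 - 66 = 25


Delta encoded: [16, 12, 13, 2, 5, 7, 3, 3, 5, 25]


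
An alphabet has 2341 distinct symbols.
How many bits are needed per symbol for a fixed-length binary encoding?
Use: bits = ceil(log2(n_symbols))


log2(2341) = 11.1929
Bracket: 2^11 = 2048 < 2341 <= 2^12 = 4096
So ceil(log2(2341)) = 12

bits = ceil(log2(2341)) = ceil(11.1929) = 12 bits


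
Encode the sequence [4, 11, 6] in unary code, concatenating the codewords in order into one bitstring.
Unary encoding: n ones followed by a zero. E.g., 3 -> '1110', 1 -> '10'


Encode each number as n ones followed by a terminating 0:
  4 -> 11110 (5 bits)
  11 -> 111111111110 (12 bits)
  6 -> 1111110 (7 bits)
Total length = 5 + 12 + 7 = 24 bits.

Unary([4, 11, 6]) = 111101111111111101111110 (24 bits)


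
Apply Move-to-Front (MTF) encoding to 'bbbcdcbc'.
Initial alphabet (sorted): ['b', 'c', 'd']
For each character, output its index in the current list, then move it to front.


MTF encoding:
'b': index 0 in ['b', 'c', 'd'] -> ['b', 'c', 'd']
'b': index 0 in ['b', 'c', 'd'] -> ['b', 'c', 'd']
'b': index 0 in ['b', 'c', 'd'] -> ['b', 'c', 'd']
'c': index 1 in ['b', 'c', 'd'] -> ['c', 'b', 'd']
'd': index 2 in ['c', 'b', 'd'] -> ['d', 'c', 'b']
'c': index 1 in ['d', 'c', 'b'] -> ['c', 'd', 'b']
'b': index 2 in ['c', 'd', 'b'] -> ['b', 'c', 'd']
'c': index 1 in ['b', 'c', 'd'] -> ['c', 'b', 'd']


Output: [0, 0, 0, 1, 2, 1, 2, 1]


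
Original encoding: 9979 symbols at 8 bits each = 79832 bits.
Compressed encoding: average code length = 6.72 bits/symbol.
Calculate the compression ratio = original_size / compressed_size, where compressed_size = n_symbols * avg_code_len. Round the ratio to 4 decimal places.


original_size = n_symbols * orig_bits = 9979 * 8 = 79832 bits
compressed_size = n_symbols * avg_code_len = 9979 * 6.72 = 67058.88 bits
ratio = original_size / compressed_size = 79832 / 67058.88 = 1.1905

Compression ratio = 1.1905


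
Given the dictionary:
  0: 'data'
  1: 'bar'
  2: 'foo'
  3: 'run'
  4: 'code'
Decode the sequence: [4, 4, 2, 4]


Look up each index in the dictionary:
  4 -> 'code'
  4 -> 'code'
  2 -> 'foo'
  4 -> 'code'

Decoded: "code code foo code"


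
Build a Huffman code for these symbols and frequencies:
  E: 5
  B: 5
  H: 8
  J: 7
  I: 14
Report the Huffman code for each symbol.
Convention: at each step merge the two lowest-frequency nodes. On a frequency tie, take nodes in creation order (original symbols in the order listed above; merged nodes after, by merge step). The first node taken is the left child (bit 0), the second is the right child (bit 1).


Huffman tree construction:
Step 1: Merge E(5) + B(5) = 10
Step 2: Merge J(7) + H(8) = 15
Step 3: Merge (E+B)(10) + I(14) = 24
Step 4: Merge (J+H)(15) + ((E+B)+I)(24) = 39
Read each symbol's code off the tree from the root (left child = 0, right child = 1).

Codes:
  E: 100 (length 3)
  B: 101 (length 3)
  H: 01 (length 2)
  J: 00 (length 2)
  I: 11 (length 2)
Average code length: 88/39 = 2.2564 bits/symbol


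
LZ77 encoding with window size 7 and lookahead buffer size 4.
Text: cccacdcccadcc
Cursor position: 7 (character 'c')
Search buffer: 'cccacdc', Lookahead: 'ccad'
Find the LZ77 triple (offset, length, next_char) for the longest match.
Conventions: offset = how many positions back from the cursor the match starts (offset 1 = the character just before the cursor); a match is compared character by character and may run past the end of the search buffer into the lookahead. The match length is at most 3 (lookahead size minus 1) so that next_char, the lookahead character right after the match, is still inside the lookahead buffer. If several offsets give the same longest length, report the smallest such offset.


Try each offset into the search buffer:
  offset=1 (pos 6, char 'c'): match length 2
  offset=2 (pos 5, char 'd'): match length 0
  offset=3 (pos 4, char 'c'): match length 1
  offset=4 (pos 3, char 'a'): match length 0
  offset=5 (pos 2, char 'c'): match length 1
  offset=6 (pos 1, char 'c'): match length 3
  offset=7 (pos 0, char 'c'): match length 2
Longest match has length 3 at offset 6.
next_char = character at position 7 + 3 = 10 -> 'd'

Best match: offset=6, length=3 (matching 'cca' starting at position 1)
LZ77 triple: (6, 3, 'd')


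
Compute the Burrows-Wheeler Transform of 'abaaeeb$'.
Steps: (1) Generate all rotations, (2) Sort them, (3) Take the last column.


Rotations (sorted):
  0: $abaaeeb -> last char: b
  1: aaeeb$ab -> last char: b
  2: abaaeeb$ -> last char: $
  3: aeeb$aba -> last char: a
  4: b$abaaee -> last char: e
  5: baaeeb$a -> last char: a
  6: eb$abaae -> last char: e
  7: eeb$abaa -> last char: a


BWT = bb$aeaea


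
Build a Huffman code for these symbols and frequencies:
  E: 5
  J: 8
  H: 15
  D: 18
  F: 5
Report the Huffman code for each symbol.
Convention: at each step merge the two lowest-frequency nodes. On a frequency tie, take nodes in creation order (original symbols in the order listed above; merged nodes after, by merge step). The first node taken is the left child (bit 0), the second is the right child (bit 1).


Huffman tree construction:
Step 1: Merge E(5) + F(5) = 10
Step 2: Merge J(8) + (E+F)(10) = 18
Step 3: Merge H(15) + D(18) = 33
Step 4: Merge (J+(E+F))(18) + (H+D)(33) = 51
Read each symbol's code off the tree from the root (left child = 0, right child = 1).

Codes:
  E: 010 (length 3)
  J: 00 (length 2)
  H: 10 (length 2)
  D: 11 (length 2)
  F: 011 (length 3)
Average code length: 112/51 = 2.1961 bits/symbol


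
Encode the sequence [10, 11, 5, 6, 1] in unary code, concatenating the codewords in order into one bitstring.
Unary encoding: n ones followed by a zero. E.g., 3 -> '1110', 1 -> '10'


Encode each number as n ones followed by a terminating 0:
  10 -> 11111111110 (11 bits)
  11 -> 111111111110 (12 bits)
  5 -> 111110 (6 bits)
  6 -> 1111110 (7 bits)
  1 -> 10 (2 bits)
Total length = 11 + 12 + 6 + 7 + 2 = 38 bits.

Unary([10, 11, 5, 6, 1]) = 11111111110111111111110111110111111010 (38 bits)


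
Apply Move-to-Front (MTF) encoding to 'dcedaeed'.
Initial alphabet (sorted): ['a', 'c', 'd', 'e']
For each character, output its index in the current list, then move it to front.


MTF encoding:
'd': index 2 in ['a', 'c', 'd', 'e'] -> ['d', 'a', 'c', 'e']
'c': index 2 in ['d', 'a', 'c', 'e'] -> ['c', 'd', 'a', 'e']
'e': index 3 in ['c', 'd', 'a', 'e'] -> ['e', 'c', 'd', 'a']
'd': index 2 in ['e', 'c', 'd', 'a'] -> ['d', 'e', 'c', 'a']
'a': index 3 in ['d', 'e', 'c', 'a'] -> ['a', 'd', 'e', 'c']
'e': index 2 in ['a', 'd', 'e', 'c'] -> ['e', 'a', 'd', 'c']
'e': index 0 in ['e', 'a', 'd', 'c'] -> ['e', 'a', 'd', 'c']
'd': index 2 in ['e', 'a', 'd', 'c'] -> ['d', 'e', 'a', 'c']


Output: [2, 2, 3, 2, 3, 2, 0, 2]


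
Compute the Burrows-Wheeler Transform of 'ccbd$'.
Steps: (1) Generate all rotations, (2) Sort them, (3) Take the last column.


Rotations (sorted):
  0: $ccbd -> last char: d
  1: bd$cc -> last char: c
  2: cbd$c -> last char: c
  3: ccbd$ -> last char: $
  4: d$ccb -> last char: b


BWT = dcc$b


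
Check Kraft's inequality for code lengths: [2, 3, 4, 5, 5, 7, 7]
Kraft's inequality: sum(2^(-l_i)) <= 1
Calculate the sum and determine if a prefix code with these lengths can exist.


Sum = 2^(-2) + 2^(-3) + 2^(-4) + 2^(-5) + 2^(-5) + 2^(-7) + 2^(-7)
    = 0.25 + 0.125 + 0.0625 + 0.03125 + 0.03125 + 0.0078125 + 0.0078125
    = 66/128 = 0.515625
Since 0.515625 <= 1, Kraft's inequality IS satisfied.
A prefix code with these lengths CAN exist.

Kraft sum = 0.515625. Satisfied.


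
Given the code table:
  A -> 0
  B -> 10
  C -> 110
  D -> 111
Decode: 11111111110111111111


Decoding:
111 -> D
111 -> D
111 -> D
10 -> B
111 -> D
111 -> D
111 -> D


Result: DDDBDDD


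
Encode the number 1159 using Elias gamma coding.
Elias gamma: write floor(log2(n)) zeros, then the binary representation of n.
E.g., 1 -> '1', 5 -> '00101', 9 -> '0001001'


num_bits = floor(log2(1159)) + 1 = 11
leading_zeros = num_bits - 1 = 10
binary(1159) = 10010000111

Elias gamma(1159) = '0000000000' + '10010000111' = 000000000010010000111 (21 bits)


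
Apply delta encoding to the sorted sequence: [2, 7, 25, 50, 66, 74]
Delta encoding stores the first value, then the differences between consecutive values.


First value: 2
Deltas:
  7 - 2 = 5
  25 - 7 = 18
  50 - 25 = 25
  66 - 50 = 16
  74 - 66 = 8


Delta encoded: [2, 5, 18, 25, 16, 8]


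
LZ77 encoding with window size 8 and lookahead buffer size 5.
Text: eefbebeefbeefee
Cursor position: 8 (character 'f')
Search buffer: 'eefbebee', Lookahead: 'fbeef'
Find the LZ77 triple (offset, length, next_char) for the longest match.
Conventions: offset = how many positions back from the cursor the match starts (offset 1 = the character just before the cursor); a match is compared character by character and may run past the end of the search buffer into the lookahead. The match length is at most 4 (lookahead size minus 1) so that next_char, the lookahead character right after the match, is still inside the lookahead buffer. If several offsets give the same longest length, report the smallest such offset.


Try each offset into the search buffer:
  offset=1 (pos 7, char 'e'): match length 0
  offset=2 (pos 6, char 'e'): match length 0
  offset=3 (pos 5, char 'b'): match length 0
  offset=4 (pos 4, char 'e'): match length 0
  offset=5 (pos 3, char 'b'): match length 0
  offset=6 (pos 2, char 'f'): match length 3
  offset=7 (pos 1, char 'e'): match length 0
  offset=8 (pos 0, char 'e'): match length 0
Longest match has length 3 at offset 6.
next_char = character at position 8 + 3 = 11 -> 'e'

Best match: offset=6, length=3 (matching 'fbe' starting at position 2)
LZ77 triple: (6, 3, 'e')


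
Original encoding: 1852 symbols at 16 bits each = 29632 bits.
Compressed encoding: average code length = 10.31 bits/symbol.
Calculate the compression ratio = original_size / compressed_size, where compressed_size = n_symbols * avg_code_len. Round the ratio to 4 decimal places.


original_size = n_symbols * orig_bits = 1852 * 16 = 29632 bits
compressed_size = n_symbols * avg_code_len = 1852 * 10.31 = 19094.12 bits
ratio = original_size / compressed_size = 29632 / 19094.12 = 1.5519

Compression ratio = 1.5519


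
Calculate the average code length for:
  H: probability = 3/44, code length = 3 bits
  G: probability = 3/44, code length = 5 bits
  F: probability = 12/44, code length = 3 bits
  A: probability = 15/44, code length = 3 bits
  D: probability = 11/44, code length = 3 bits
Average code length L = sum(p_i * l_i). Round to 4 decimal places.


Weighted contributions p_i * l_i:
  H: (3/44) * 3 = 9/44
  G: (3/44) * 5 = 15/44
  F: (12/44) * 3 = 36/44
  A: (15/44) * 3 = 45/44
  D: (11/44) * 3 = 33/44
Sum = (9 + 15 + 36 + 45 + 33)/44 = 138/44

L = 138/44 = 3.1364 bits/symbol


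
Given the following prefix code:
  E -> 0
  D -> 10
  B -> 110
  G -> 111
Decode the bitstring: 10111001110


Decoding step by step:
Bits 10 -> D
Bits 111 -> G
Bits 0 -> E
Bits 0 -> E
Bits 111 -> G
Bits 0 -> E


Decoded message: DGEEGE


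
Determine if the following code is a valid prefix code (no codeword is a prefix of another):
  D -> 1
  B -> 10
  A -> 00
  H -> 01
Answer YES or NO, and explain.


Checking each pair (does one codeword prefix another?):
  D='1' vs B='10': prefix -- VIOLATION

NO -- this is NOT a valid prefix code. D (1) is a prefix of B (10).


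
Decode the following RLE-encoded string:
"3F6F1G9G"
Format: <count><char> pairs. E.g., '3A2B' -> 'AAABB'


Expanding each <count><char> pair:
  3F -> 'FFF'
  6F -> 'FFFFFF'
  1G -> 'G'
  9G -> 'GGGGGGGGG'

Decoded = FFFFFFFFFGGGGGGGGGG


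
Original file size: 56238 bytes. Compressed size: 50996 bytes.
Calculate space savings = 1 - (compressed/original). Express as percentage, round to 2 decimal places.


ratio = compressed/original = 50996/56238 = 0.906789
savings = 1 - ratio = 1 - 0.906789 = 0.093211
as a percentage: 0.093211 * 100 = 9.32%

Space savings = 1 - 50996/56238 = 9.32%


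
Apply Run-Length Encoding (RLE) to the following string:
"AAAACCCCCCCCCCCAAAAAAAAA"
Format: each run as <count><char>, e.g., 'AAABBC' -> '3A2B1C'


Scanning runs left to right:
  i=0: run of 'A' x 4 -> '4A'
  i=4: run of 'C' x 11 -> '11C'
  i=15: run of 'A' x 9 -> '9A'

RLE = 4A11C9A


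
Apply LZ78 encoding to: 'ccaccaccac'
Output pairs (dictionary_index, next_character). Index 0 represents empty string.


LZ78 encoding steps:
Dictionary: {0: ''}
Step 1: w='' (idx 0), next='c' -> output (0, 'c'), add 'c' as idx 1
Step 2: w='c' (idx 1), next='a' -> output (1, 'a'), add 'ca' as idx 2
Step 3: w='c' (idx 1), next='c' -> output (1, 'c'), add 'cc' as idx 3
Step 4: w='' (idx 0), next='a' -> output (0, 'a'), add 'a' as idx 4
Step 5: w='cc' (idx 3), next='a' -> output (3, 'a'), add 'cca' as idx 5
Step 6: w='c' (idx 1), end of input -> output (1, '')


Encoded: [(0, 'c'), (1, 'a'), (1, 'c'), (0, 'a'), (3, 'a'), (1, '')]


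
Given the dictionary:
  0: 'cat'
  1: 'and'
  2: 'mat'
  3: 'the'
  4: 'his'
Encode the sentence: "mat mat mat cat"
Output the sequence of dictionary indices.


Look up each word in the dictionary:
  'mat' -> 2
  'mat' -> 2
  'mat' -> 2
  'cat' -> 0

Encoded: [2, 2, 2, 0]


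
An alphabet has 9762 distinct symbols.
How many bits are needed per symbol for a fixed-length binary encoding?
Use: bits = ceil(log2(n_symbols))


log2(9762) = 13.253
Bracket: 2^13 = 8192 < 9762 <= 2^14 = 16384
So ceil(log2(9762)) = 14

bits = ceil(log2(9762)) = ceil(13.253) = 14 bits


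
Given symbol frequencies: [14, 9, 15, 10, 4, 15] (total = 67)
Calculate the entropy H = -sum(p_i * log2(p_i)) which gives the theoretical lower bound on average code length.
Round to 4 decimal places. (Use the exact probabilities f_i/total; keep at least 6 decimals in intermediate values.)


Per-symbol terms -p_i * log2(p_i) with p_i = f_i/67:
  p = 14/67 = 0.208955: log2(p) = -2.258734, -p*log2(p) = 0.471974
  p = 9/67 = 0.134328: log2(p) = -2.896164, -p*log2(p) = 0.389037
  p = 15/67 = 0.223881: log2(p) = -2.159199, -p*log2(p) = 0.483403
  p = 10/67 = 0.149254: log2(p) = -2.744161, -p*log2(p) = 0.409576
  p = 4/67 = 0.059701: log2(p) = -4.066089, -p*log2(p) = 0.242752
  p = 15/67 = 0.223881: log2(p) = -2.159199, -p*log2(p) = 0.483403
H = 0.471974 + 0.389037 + 0.483403 + 0.409576 + 0.242752 + 0.483403 = 2.480145

H = 2.4801 bits/symbol


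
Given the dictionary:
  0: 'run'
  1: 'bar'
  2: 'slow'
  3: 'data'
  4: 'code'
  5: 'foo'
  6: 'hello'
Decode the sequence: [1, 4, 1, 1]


Look up each index in the dictionary:
  1 -> 'bar'
  4 -> 'code'
  1 -> 'bar'
  1 -> 'bar'

Decoded: "bar code bar bar"
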